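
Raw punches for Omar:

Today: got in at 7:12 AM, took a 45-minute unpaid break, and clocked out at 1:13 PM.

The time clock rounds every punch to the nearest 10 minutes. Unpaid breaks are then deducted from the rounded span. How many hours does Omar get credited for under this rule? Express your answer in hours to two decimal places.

5.25 hours

Today: in 7:12 AM→7:10 AM, out 1:13 PM→1:10 PM; 6 h 0 min − 45 min = 5 h 15 min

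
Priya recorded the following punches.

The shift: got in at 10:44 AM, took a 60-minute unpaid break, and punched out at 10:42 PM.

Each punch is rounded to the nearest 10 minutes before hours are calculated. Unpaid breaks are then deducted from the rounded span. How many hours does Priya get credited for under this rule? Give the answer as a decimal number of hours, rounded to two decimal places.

11.00 hours

The shift: in 10:44 AM→10:40 AM, out 10:42 PM→10:40 PM; 12 h 0 min − 60 min = 11 h 0 min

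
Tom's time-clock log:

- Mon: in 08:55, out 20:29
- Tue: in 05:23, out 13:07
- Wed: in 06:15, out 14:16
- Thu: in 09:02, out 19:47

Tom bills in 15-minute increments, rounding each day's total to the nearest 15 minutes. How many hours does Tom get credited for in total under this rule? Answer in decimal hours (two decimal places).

Mon: 08:55–20:29 = 11 h 34 min → rounds to 11 h 30 min
Tue: 05:23–13:07 = 7 h 44 min → rounds to 7 h 45 min
Wed: 06:15–14:16 = 8 h 1 min → rounds to 8 h 0 min
Thu: 09:02–19:47 = 10 h 45 min → rounds to 10 h 45 min
Total credited: 38 h 0 min.

38.00 hours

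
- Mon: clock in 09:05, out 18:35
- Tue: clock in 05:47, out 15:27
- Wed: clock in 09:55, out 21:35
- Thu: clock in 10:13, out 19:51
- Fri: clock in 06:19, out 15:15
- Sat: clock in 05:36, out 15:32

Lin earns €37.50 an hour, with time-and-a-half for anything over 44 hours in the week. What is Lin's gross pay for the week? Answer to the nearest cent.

€2512.50

Mon: 09:05–18:35 = 9 h 30 min
Tue: 05:47–15:27 = 9 h 40 min
Wed: 09:55–21:35 = 11 h 40 min
Thu: 10:13–19:51 = 9 h 38 min
Fri: 06:19–15:15 = 8 h 56 min
Sat: 05:36–15:32 = 9 h 56 min
Total worked: 59 h 20 min = 3560 min.
Regular 44 h 0 min = 2640 min at €37.50/h; overtime 15 h 20 min = 920 min at €56.25/h.
Pay = (2640 × €37.50 + 920 × €56.25) ÷ 60 = €2512.50.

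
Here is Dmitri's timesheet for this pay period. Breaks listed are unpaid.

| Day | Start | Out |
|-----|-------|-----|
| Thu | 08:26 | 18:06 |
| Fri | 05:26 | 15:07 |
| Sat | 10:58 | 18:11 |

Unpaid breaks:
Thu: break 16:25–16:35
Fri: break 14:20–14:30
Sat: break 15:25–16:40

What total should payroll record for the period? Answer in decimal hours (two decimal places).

Thu: 08:26–18:06 = 9 h 40 min; less 10 min break → 9 h 30 min
Fri: 05:26–15:07 = 9 h 41 min; less 10 min break → 9 h 31 min
Sat: 10:58–18:11 = 7 h 13 min; less 75 min break → 5 h 58 min
Total: 9 h 30 min + 9 h 31 min + 5 h 58 min = 24 h 59 min.

24.98 hours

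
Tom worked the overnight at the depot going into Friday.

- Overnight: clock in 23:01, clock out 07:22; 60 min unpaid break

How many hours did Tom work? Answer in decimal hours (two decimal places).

Overnight: 23:01 → midnight = 0 h 59 min; midnight → 07:22 = 7 h 22 min; span 8 h 21 min; less 60 min break → 7 h 21 min

7.35 hours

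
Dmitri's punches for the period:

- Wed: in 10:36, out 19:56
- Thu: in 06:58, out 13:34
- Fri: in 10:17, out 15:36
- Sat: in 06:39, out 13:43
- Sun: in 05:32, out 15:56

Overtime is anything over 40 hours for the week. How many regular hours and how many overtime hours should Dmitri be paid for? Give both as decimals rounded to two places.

Wed: 10:36–19:56 = 9 h 20 min
Thu: 06:58–13:34 = 6 h 36 min
Fri: 10:17–15:36 = 5 h 19 min
Sat: 06:39–13:43 = 7 h 4 min
Sun: 05:32–15:56 = 10 h 24 min
Total worked: 38 h 43 min = 38.72 h.
Threshold 40 h → overtime 0 h 0 min, regular 38 h 43 min.

Regular 38.72 hours, overtime 0.00 hours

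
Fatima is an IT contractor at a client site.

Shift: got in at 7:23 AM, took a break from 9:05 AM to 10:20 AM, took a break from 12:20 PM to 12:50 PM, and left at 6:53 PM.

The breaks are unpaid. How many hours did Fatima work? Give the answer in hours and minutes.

9 h 45 min

Shift: 7:23 AM–6:53 PM = 11 h 30 min; less 105 min break → 9 h 45 min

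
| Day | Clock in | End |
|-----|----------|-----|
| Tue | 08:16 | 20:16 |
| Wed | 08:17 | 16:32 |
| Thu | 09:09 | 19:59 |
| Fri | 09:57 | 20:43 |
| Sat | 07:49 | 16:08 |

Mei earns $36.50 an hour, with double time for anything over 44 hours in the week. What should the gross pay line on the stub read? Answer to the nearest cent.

Tue: 08:16–20:16 = 12 h 0 min
Wed: 08:17–16:32 = 8 h 15 min
Thu: 09:09–19:59 = 10 h 50 min
Fri: 09:57–20:43 = 10 h 46 min
Sat: 07:49–16:08 = 8 h 19 min
Total worked: 50 h 10 min = 3010 min.
Regular 44 h 0 min = 2640 min at $36.50/h; overtime 6 h 10 min = 370 min at $73.00/h.
Pay = (2640 × $36.50 + 370 × $73.00) ÷ 60 = $2056.17.

$2056.17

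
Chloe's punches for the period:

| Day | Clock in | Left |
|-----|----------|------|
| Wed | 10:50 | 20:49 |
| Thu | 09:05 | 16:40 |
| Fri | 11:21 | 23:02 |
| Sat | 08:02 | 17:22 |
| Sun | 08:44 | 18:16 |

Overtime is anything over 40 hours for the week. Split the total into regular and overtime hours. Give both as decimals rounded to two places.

Wed: 10:50–20:49 = 9 h 59 min
Thu: 09:05–16:40 = 7 h 35 min
Fri: 11:21–23:02 = 11 h 41 min
Sat: 08:02–17:22 = 9 h 20 min
Sun: 08:44–18:16 = 9 h 32 min
Total worked: 48 h 7 min = 48.12 h.
Threshold 40 h → overtime 8 h 7 min, regular 40 h 0 min.

Regular 40.00 hours, overtime 8.12 hours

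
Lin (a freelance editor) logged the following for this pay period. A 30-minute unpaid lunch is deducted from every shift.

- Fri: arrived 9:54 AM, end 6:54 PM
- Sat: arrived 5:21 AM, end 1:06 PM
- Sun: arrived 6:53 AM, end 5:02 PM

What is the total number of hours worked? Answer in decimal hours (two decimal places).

Fri: 9:54 AM–6:54 PM = 9 h 0 min; less 30 min break → 8 h 30 min
Sat: 5:21 AM–1:06 PM = 7 h 45 min; less 30 min break → 7 h 15 min
Sun: 6:53 AM–5:02 PM = 10 h 9 min; less 30 min break → 9 h 39 min
Total: 8 h 30 min + 7 h 15 min + 9 h 39 min = 25 h 24 min.

25.40 hours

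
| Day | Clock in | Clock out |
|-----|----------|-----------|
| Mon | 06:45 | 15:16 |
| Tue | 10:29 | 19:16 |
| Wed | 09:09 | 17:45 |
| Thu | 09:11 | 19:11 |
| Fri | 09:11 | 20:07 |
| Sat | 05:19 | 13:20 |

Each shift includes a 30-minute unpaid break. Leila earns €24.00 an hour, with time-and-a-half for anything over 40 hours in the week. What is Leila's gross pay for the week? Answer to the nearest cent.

Mon: 06:45–15:16 = 8 h 31 min; less 30 min break → 8 h 1 min
Tue: 10:29–19:16 = 8 h 47 min; less 30 min break → 8 h 17 min
Wed: 09:09–17:45 = 8 h 36 min; less 30 min break → 8 h 6 min
Thu: 09:11–19:11 = 10 h 0 min; less 30 min break → 9 h 30 min
Fri: 09:11–20:07 = 10 h 56 min; less 30 min break → 10 h 26 min
Sat: 05:19–13:20 = 8 h 1 min; less 30 min break → 7 h 31 min
Total worked: 51 h 51 min = 3111 min.
Regular 40 h 0 min = 2400 min at €24.00/h; overtime 11 h 51 min = 711 min at €36.00/h.
Pay = (2400 × €24.00 + 711 × €36.00) ÷ 60 = €1386.60.

€1386.60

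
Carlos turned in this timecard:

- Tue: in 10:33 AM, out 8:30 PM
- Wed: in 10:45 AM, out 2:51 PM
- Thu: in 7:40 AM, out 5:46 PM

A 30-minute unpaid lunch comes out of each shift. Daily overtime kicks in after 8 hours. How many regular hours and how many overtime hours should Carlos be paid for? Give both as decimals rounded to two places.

Tue: 10:33 AM–8:30 PM = 9 h 57 min; less 30 min break → 9 h 27 min
Wed: 10:45 AM–2:51 PM = 4 h 6 min; less 30 min break → 3 h 36 min
Thu: 7:40 AM–5:46 PM = 10 h 6 min; less 30 min break → 9 h 36 min
Tue reg 8 h 0 min / OT 1 h 27 min; Wed reg 3 h 36 min / OT 0 h 0 min; Thu reg 8 h 0 min / OT 1 h 36 min.
Totals: regular 19 h 36 min, overtime 3 h 3 min.

Regular 19.60 hours, overtime 3.05 hours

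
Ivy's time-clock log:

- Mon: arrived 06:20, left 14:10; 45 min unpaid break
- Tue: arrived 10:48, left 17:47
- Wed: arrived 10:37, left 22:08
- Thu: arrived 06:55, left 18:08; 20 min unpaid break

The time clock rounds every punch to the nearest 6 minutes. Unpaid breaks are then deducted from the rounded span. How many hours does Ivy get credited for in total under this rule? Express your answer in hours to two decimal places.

36.52 hours

Mon: in 06:20→06:18, out 14:10→14:12; 7 h 54 min − 45 min = 7 h 9 min
Tue: in 10:48→10:48, out 17:47→17:48; 7 h 0 min
Wed: in 10:37→10:36, out 22:08→22:06; 11 h 30 min
Thu: in 06:55→06:54, out 18:08→18:06; 11 h 12 min − 20 min = 10 h 52 min
Total credited: 36 h 31 min.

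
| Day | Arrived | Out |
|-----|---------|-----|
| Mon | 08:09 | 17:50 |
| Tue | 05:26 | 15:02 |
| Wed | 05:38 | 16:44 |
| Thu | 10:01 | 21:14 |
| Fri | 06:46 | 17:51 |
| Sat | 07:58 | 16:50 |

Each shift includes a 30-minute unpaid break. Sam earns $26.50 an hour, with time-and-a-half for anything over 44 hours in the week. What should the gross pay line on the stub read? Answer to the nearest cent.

Mon: 08:09–17:50 = 9 h 41 min; less 30 min break → 9 h 11 min
Tue: 05:26–15:02 = 9 h 36 min; less 30 min break → 9 h 6 min
Wed: 05:38–16:44 = 11 h 6 min; less 30 min break → 10 h 36 min
Thu: 10:01–21:14 = 11 h 13 min; less 30 min break → 10 h 43 min
Fri: 06:46–17:51 = 11 h 5 min; less 30 min break → 10 h 35 min
Sat: 07:58–16:50 = 8 h 52 min; less 30 min break → 8 h 22 min
Total worked: 58 h 33 min = 3513 min.
Regular 44 h 0 min = 2640 min at $26.50/h; overtime 14 h 33 min = 873 min at $39.75/h.
Pay = (2640 × $26.50 + 873 × $39.75) ÷ 60 = $1744.36.

$1744.36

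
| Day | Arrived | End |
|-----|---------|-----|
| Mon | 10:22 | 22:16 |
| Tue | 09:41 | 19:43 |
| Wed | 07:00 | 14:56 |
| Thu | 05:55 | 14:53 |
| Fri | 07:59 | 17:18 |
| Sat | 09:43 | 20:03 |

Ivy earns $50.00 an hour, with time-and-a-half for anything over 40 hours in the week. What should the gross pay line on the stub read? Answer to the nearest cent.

$3386.25

Mon: 10:22–22:16 = 11 h 54 min
Tue: 09:41–19:43 = 10 h 2 min
Wed: 07:00–14:56 = 7 h 56 min
Thu: 05:55–14:53 = 8 h 58 min
Fri: 07:59–17:18 = 9 h 19 min
Sat: 09:43–20:03 = 10 h 20 min
Total worked: 58 h 29 min = 3509 min.
Regular 40 h 0 min = 2400 min at $50.00/h; overtime 18 h 29 min = 1109 min at $75.00/h.
Pay = (2400 × $50.00 + 1109 × $75.00) ÷ 60 = $3386.25.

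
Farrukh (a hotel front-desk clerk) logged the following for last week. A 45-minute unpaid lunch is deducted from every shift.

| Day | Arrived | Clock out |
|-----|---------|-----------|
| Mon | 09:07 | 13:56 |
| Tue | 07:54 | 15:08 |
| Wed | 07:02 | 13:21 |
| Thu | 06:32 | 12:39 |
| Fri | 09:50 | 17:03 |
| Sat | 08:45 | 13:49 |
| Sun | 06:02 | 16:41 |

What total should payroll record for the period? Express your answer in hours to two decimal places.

42.17 hours

Mon: 09:07–13:56 = 4 h 49 min; less 45 min break → 4 h 4 min
Tue: 07:54–15:08 = 7 h 14 min; less 45 min break → 6 h 29 min
Wed: 07:02–13:21 = 6 h 19 min; less 45 min break → 5 h 34 min
Thu: 06:32–12:39 = 6 h 7 min; less 45 min break → 5 h 22 min
Fri: 09:50–17:03 = 7 h 13 min; less 45 min break → 6 h 28 min
Sat: 08:45–13:49 = 5 h 4 min; less 45 min break → 4 h 19 min
Sun: 06:02–16:41 = 10 h 39 min; less 45 min break → 9 h 54 min
Total: 4 h 4 min + 6 h 29 min + 5 h 34 min + 5 h 22 min + 6 h 28 min + 4 h 19 min + 9 h 54 min = 42 h 10 min.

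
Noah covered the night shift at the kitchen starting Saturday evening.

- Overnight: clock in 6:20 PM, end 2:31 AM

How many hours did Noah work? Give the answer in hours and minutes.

Overnight: 6:20 PM → midnight = 5 h 40 min; midnight → 2:31 AM = 2 h 31 min; span 8 h 11 min

8 h 11 min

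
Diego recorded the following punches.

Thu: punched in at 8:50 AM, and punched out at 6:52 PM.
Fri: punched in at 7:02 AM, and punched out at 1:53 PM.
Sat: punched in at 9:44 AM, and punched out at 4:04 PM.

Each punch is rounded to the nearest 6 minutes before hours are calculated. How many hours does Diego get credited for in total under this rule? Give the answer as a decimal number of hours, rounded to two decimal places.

Thu: in 8:50 AM→8:48 AM, out 6:52 PM→6:54 PM; 10 h 6 min
Fri: in 7:02 AM→7:00 AM, out 1:53 PM→1:54 PM; 6 h 54 min
Sat: in 9:44 AM→9:42 AM, out 4:04 PM→4:06 PM; 6 h 24 min
Total credited: 23 h 24 min.

23.40 hours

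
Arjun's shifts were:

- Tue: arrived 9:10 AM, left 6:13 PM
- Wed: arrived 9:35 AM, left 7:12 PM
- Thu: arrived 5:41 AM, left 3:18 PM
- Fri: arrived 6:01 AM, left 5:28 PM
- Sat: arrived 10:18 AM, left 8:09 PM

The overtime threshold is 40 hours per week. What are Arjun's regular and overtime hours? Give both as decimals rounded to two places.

Regular 40.00 hours, overtime 9.58 hours

Tue: 9:10 AM–6:13 PM = 9 h 3 min
Wed: 9:35 AM–7:12 PM = 9 h 37 min
Thu: 5:41 AM–3:18 PM = 9 h 37 min
Fri: 6:01 AM–5:28 PM = 11 h 27 min
Sat: 10:18 AM–8:09 PM = 9 h 51 min
Total worked: 49 h 35 min = 49.58 h.
Threshold 40 h → overtime 9 h 35 min, regular 40 h 0 min.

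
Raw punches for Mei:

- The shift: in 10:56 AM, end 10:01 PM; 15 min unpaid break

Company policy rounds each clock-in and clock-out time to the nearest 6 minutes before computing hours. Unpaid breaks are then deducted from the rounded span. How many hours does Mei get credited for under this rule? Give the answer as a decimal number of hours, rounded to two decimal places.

10.85 hours

The shift: in 10:56 AM→10:54 AM, out 10:01 PM→10:00 PM; 11 h 6 min − 15 min = 10 h 51 min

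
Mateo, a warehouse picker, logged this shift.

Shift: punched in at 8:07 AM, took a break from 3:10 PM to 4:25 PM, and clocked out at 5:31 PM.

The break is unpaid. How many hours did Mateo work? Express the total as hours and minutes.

8 h 9 min

Shift: 8:07 AM–5:31 PM = 9 h 24 min; less 75 min break → 8 h 9 min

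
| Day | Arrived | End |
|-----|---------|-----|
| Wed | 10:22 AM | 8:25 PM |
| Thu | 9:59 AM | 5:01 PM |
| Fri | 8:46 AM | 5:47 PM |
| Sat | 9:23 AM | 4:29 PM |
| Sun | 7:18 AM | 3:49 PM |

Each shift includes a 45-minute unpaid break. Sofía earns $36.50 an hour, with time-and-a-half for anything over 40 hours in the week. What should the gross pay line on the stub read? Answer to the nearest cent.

Wed: 10:22 AM–8:25 PM = 10 h 3 min; less 45 min break → 9 h 18 min
Thu: 9:59 AM–5:01 PM = 7 h 2 min; less 45 min break → 6 h 17 min
Fri: 8:46 AM–5:47 PM = 9 h 1 min; less 45 min break → 8 h 16 min
Sat: 9:23 AM–4:29 PM = 7 h 6 min; less 45 min break → 6 h 21 min
Sun: 7:18 AM–3:49 PM = 8 h 31 min; less 45 min break → 7 h 46 min
Total worked: 37 h 58 min = 2278 min.
Regular 37 h 58 min = 2278 min at $36.50/h; overtime 0 h 0 min = 0 min at $54.75/h.
Pay = (2278 × $36.50 + 0 × $54.75) ÷ 60 = $1385.78.

$1385.78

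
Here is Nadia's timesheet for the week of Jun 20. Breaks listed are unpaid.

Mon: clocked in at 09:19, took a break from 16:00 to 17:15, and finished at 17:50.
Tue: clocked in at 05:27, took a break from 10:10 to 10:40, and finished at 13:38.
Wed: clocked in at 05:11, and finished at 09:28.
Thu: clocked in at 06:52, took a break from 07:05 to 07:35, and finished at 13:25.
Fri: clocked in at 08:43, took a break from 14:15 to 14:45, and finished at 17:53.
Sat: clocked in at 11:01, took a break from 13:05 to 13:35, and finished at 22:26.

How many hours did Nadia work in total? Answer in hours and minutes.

44 h 52 min

Mon: 09:19–17:50 = 8 h 31 min; less 75 min break → 7 h 16 min
Tue: 05:27–13:38 = 8 h 11 min; less 30 min break → 7 h 41 min
Wed: 05:11–09:28 = 4 h 17 min
Thu: 06:52–13:25 = 6 h 33 min; less 30 min break → 6 h 3 min
Fri: 08:43–17:53 = 9 h 10 min; less 30 min break → 8 h 40 min
Sat: 11:01–22:26 = 11 h 25 min; less 30 min break → 10 h 55 min
Total: 7 h 16 min + 7 h 41 min + 4 h 17 min + 6 h 3 min + 8 h 40 min + 10 h 55 min = 44 h 52 min.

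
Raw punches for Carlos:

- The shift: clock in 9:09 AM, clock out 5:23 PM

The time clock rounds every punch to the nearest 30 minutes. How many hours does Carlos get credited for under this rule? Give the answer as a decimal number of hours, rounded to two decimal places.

8.50 hours

The shift: in 9:09 AM→9:00 AM, out 5:23 PM→5:30 PM; 8 h 30 min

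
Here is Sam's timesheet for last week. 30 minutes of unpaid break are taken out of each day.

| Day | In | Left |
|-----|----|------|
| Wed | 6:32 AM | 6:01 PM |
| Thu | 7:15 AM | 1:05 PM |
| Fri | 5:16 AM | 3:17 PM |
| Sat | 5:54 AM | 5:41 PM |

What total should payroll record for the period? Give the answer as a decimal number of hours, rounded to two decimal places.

Wed: 6:32 AM–6:01 PM = 11 h 29 min; less 30 min break → 10 h 59 min
Thu: 7:15 AM–1:05 PM = 5 h 50 min; less 30 min break → 5 h 20 min
Fri: 5:16 AM–3:17 PM = 10 h 1 min; less 30 min break → 9 h 31 min
Sat: 5:54 AM–5:41 PM = 11 h 47 min; less 30 min break → 11 h 17 min
Total: 10 h 59 min + 5 h 20 min + 9 h 31 min + 11 h 17 min = 37 h 7 min.

37.12 hours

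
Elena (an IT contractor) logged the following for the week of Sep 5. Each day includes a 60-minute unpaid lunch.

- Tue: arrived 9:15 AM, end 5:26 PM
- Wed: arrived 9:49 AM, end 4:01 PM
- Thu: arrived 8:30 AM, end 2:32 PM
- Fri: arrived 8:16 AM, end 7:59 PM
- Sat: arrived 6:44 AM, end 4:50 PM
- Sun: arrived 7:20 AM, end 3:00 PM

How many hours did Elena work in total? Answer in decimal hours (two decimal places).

Tue: 9:15 AM–5:26 PM = 8 h 11 min; less 60 min break → 7 h 11 min
Wed: 9:49 AM–4:01 PM = 6 h 12 min; less 60 min break → 5 h 12 min
Thu: 8:30 AM–2:32 PM = 6 h 2 min; less 60 min break → 5 h 2 min
Fri: 8:16 AM–7:59 PM = 11 h 43 min; less 60 min break → 10 h 43 min
Sat: 6:44 AM–4:50 PM = 10 h 6 min; less 60 min break → 9 h 6 min
Sun: 7:20 AM–3:00 PM = 7 h 40 min; less 60 min break → 6 h 40 min
Total: 7 h 11 min + 5 h 12 min + 5 h 2 min + 10 h 43 min + 9 h 6 min + 6 h 40 min = 43 h 54 min.

43.90 hours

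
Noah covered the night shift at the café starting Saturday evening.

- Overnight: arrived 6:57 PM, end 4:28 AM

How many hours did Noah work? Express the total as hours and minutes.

Overnight: 6:57 PM → midnight = 5 h 3 min; midnight → 4:28 AM = 4 h 28 min; span 9 h 31 min

9 h 31 min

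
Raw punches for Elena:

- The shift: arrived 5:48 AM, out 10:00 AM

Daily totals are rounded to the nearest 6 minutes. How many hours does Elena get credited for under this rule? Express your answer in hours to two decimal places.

4.20 hours

The shift: 5:48 AM–10:00 AM = 4 h 12 min → rounds to 4 h 12 min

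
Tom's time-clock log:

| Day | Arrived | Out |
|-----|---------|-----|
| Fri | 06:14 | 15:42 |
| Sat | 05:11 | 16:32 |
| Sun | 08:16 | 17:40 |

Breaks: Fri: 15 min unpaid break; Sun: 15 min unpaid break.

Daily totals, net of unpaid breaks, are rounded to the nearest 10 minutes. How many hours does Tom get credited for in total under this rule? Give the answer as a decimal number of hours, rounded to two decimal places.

29.67 hours

Fri: 06:14–15:42 = 9 h 28 min − 15 min = 9 h 13 min → rounds to 9 h 10 min
Sat: 05:11–16:32 = 11 h 21 min → rounds to 11 h 20 min
Sun: 08:16–17:40 = 9 h 24 min − 15 min = 9 h 9 min → rounds to 9 h 10 min
Total credited: 29 h 40 min.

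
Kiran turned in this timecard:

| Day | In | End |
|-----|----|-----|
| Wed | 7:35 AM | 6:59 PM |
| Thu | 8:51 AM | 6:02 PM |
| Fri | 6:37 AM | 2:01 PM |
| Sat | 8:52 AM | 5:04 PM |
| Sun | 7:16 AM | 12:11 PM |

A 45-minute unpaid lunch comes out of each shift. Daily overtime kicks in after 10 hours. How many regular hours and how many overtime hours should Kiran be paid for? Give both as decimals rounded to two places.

Wed: 7:35 AM–6:59 PM = 11 h 24 min; less 45 min break → 10 h 39 min
Thu: 8:51 AM–6:02 PM = 9 h 11 min; less 45 min break → 8 h 26 min
Fri: 6:37 AM–2:01 PM = 7 h 24 min; less 45 min break → 6 h 39 min
Sat: 8:52 AM–5:04 PM = 8 h 12 min; less 45 min break → 7 h 27 min
Sun: 7:16 AM–12:11 PM = 4 h 55 min; less 45 min break → 4 h 10 min
Wed reg 10 h 0 min / OT 0 h 39 min; Thu reg 8 h 26 min / OT 0 h 0 min; Fri reg 6 h 39 min / OT 0 h 0 min; Sat reg 7 h 27 min / OT 0 h 0 min; Sun reg 4 h 10 min / OT 0 h 0 min.
Totals: regular 36 h 42 min, overtime 0 h 39 min.

Regular 36.70 hours, overtime 0.65 hours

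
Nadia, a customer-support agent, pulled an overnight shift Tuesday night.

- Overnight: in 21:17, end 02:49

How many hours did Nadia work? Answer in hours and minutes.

Overnight: 21:17 → midnight = 2 h 43 min; midnight → 02:49 = 2 h 49 min; span 5 h 32 min

5 h 32 min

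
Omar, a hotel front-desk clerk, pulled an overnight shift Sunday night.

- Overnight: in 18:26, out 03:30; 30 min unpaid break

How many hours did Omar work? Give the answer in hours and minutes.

Overnight: 18:26 → midnight = 5 h 34 min; midnight → 03:30 = 3 h 30 min; span 9 h 4 min; less 30 min break → 8 h 34 min

8 h 34 min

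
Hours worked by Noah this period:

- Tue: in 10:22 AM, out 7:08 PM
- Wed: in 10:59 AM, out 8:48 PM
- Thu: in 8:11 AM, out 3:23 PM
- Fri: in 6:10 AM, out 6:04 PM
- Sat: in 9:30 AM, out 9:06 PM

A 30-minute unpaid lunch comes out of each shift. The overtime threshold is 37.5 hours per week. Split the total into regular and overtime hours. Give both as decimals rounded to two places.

Tue: 10:22 AM–7:08 PM = 8 h 46 min; less 30 min break → 8 h 16 min
Wed: 10:59 AM–8:48 PM = 9 h 49 min; less 30 min break → 9 h 19 min
Thu: 8:11 AM–3:23 PM = 7 h 12 min; less 30 min break → 6 h 42 min
Fri: 6:10 AM–6:04 PM = 11 h 54 min; less 30 min break → 11 h 24 min
Sat: 9:30 AM–9:06 PM = 11 h 36 min; less 30 min break → 11 h 6 min
Total worked: 46 h 47 min = 46.78 h.
Threshold 37.5 h → overtime 9 h 17 min, regular 37 h 30 min.

Regular 37.50 hours, overtime 9.28 hours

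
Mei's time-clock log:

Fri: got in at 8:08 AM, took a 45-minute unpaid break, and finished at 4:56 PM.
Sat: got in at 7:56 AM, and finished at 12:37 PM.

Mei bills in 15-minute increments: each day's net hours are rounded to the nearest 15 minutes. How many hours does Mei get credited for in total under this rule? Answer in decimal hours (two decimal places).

Fri: 8:08 AM–4:56 PM = 8 h 48 min − 45 min = 8 h 3 min → rounds to 8 h 0 min
Sat: 7:56 AM–12:37 PM = 4 h 41 min → rounds to 4 h 45 min
Total credited: 12 h 45 min.

12.75 hours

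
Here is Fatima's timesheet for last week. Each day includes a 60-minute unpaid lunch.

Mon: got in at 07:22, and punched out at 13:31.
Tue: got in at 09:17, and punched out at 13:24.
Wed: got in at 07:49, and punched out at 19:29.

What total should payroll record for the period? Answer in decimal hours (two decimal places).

18.93 hours

Mon: 07:22–13:31 = 6 h 9 min; less 60 min break → 5 h 9 min
Tue: 09:17–13:24 = 4 h 7 min; less 60 min break → 3 h 7 min
Wed: 07:49–19:29 = 11 h 40 min; less 60 min break → 10 h 40 min
Total: 5 h 9 min + 3 h 7 min + 10 h 40 min = 18 h 56 min.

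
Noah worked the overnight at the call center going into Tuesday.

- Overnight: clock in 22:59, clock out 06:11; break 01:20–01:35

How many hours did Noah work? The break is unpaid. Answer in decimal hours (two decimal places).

Overnight: 22:59 → midnight = 1 h 1 min; midnight → 06:11 = 6 h 11 min; span 7 h 12 min; less 15 min break → 6 h 57 min

6.95 hours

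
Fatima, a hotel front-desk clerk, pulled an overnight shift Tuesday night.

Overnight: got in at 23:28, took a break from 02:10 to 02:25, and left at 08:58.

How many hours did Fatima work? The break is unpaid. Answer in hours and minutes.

Overnight: 23:28 → midnight = 0 h 32 min; midnight → 08:58 = 8 h 58 min; span 9 h 30 min; less 15 min break → 9 h 15 min

9 h 15 min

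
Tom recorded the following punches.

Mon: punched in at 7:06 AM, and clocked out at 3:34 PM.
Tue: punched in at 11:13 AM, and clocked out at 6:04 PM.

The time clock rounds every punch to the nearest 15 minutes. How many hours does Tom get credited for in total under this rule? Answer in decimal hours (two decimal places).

Mon: in 7:06 AM→7:00 AM, out 3:34 PM→3:30 PM; 8 h 30 min
Tue: in 11:13 AM→11:15 AM, out 6:04 PM→6:00 PM; 6 h 45 min
Total credited: 15 h 15 min.

15.25 hours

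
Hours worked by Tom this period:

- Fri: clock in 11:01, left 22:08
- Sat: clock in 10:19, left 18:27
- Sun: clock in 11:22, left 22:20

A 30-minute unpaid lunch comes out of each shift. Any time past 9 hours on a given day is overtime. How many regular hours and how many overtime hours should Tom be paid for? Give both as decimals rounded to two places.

Fri: 11:01–22:08 = 11 h 7 min; less 30 min break → 10 h 37 min
Sat: 10:19–18:27 = 8 h 8 min; less 30 min break → 7 h 38 min
Sun: 11:22–22:20 = 10 h 58 min; less 30 min break → 10 h 28 min
Fri reg 9 h 0 min / OT 1 h 37 min; Sat reg 7 h 38 min / OT 0 h 0 min; Sun reg 9 h 0 min / OT 1 h 28 min.
Totals: regular 25 h 38 min, overtime 3 h 5 min.

Regular 25.63 hours, overtime 3.08 hours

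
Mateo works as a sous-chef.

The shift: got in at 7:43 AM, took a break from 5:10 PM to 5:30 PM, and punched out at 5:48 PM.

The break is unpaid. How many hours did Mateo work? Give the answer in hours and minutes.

The shift: 7:43 AM–5:48 PM = 10 h 5 min; less 20 min break → 9 h 45 min

9 h 45 min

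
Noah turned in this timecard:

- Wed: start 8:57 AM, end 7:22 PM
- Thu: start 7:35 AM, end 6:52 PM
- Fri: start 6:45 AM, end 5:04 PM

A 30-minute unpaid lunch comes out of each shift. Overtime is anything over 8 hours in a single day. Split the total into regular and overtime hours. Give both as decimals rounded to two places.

Wed: 8:57 AM–7:22 PM = 10 h 25 min; less 30 min break → 9 h 55 min
Thu: 7:35 AM–6:52 PM = 11 h 17 min; less 30 min break → 10 h 47 min
Fri: 6:45 AM–5:04 PM = 10 h 19 min; less 30 min break → 9 h 49 min
Wed reg 8 h 0 min / OT 1 h 55 min; Thu reg 8 h 0 min / OT 2 h 47 min; Fri reg 8 h 0 min / OT 1 h 49 min.
Totals: regular 24 h 0 min, overtime 6 h 31 min.

Regular 24.00 hours, overtime 6.52 hours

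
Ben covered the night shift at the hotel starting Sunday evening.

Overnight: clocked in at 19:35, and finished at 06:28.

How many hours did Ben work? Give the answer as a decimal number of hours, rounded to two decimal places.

10.88 hours

Overnight: 19:35 → midnight = 4 h 25 min; midnight → 06:28 = 6 h 28 min; span 10 h 53 min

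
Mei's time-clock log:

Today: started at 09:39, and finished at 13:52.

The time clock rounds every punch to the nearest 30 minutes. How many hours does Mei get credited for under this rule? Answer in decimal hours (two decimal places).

Today: in 09:39→09:30, out 13:52→14:00; 4 h 30 min

4.50 hours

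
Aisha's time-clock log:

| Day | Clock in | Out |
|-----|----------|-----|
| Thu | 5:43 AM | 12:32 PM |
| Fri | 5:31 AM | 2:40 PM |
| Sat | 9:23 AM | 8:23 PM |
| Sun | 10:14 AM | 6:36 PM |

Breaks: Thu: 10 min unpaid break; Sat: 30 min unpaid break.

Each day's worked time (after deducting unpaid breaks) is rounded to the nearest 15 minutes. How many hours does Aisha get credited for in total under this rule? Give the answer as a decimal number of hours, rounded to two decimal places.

Thu: 5:43 AM–12:32 PM = 6 h 49 min − 10 min = 6 h 39 min → rounds to 6 h 45 min
Fri: 5:31 AM–2:40 PM = 9 h 9 min → rounds to 9 h 15 min
Sat: 9:23 AM–8:23 PM = 11 h 0 min − 30 min = 10 h 30 min → rounds to 10 h 30 min
Sun: 10:14 AM–6:36 PM = 8 h 22 min → rounds to 8 h 15 min
Total credited: 34 h 45 min.

34.75 hours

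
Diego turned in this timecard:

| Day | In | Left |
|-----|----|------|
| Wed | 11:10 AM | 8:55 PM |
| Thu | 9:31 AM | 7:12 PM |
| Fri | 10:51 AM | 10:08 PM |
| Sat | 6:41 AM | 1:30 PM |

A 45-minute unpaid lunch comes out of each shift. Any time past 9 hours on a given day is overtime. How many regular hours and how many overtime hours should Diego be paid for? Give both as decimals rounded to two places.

Wed: 11:10 AM–8:55 PM = 9 h 45 min; less 45 min break → 9 h 0 min
Thu: 9:31 AM–7:12 PM = 9 h 41 min; less 45 min break → 8 h 56 min
Fri: 10:51 AM–10:08 PM = 11 h 17 min; less 45 min break → 10 h 32 min
Sat: 6:41 AM–1:30 PM = 6 h 49 min; less 45 min break → 6 h 4 min
Wed reg 9 h 0 min / OT 0 h 0 min; Thu reg 8 h 56 min / OT 0 h 0 min; Fri reg 9 h 0 min / OT 1 h 32 min; Sat reg 6 h 4 min / OT 0 h 0 min.
Totals: regular 33 h 0 min, overtime 1 h 32 min.

Regular 33.00 hours, overtime 1.53 hours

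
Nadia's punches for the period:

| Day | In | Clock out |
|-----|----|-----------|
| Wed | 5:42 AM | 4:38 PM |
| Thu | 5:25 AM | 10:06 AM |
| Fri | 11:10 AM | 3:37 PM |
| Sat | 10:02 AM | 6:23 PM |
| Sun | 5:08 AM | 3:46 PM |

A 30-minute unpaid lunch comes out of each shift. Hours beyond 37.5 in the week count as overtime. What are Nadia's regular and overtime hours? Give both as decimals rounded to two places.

Regular 36.55 hours, overtime 0.00 hours

Wed: 5:42 AM–4:38 PM = 10 h 56 min; less 30 min break → 10 h 26 min
Thu: 5:25 AM–10:06 AM = 4 h 41 min; less 30 min break → 4 h 11 min
Fri: 11:10 AM–3:37 PM = 4 h 27 min; less 30 min break → 3 h 57 min
Sat: 10:02 AM–6:23 PM = 8 h 21 min; less 30 min break → 7 h 51 min
Sun: 5:08 AM–3:46 PM = 10 h 38 min; less 30 min break → 10 h 8 min
Total worked: 36 h 33 min = 36.55 h.
Threshold 37.5 h → overtime 0 h 0 min, regular 36 h 33 min.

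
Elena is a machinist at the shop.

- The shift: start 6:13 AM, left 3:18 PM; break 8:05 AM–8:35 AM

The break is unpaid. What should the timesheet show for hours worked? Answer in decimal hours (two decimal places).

The shift: 6:13 AM–3:18 PM = 9 h 5 min; less 30 min break → 8 h 35 min

8.58 hours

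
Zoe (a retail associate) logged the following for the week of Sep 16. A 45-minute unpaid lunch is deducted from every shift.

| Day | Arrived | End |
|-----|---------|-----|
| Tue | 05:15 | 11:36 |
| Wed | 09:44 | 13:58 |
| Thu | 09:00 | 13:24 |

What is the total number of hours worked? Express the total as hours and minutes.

Tue: 05:15–11:36 = 6 h 21 min; less 45 min break → 5 h 36 min
Wed: 09:44–13:58 = 4 h 14 min; less 45 min break → 3 h 29 min
Thu: 09:00–13:24 = 4 h 24 min; less 45 min break → 3 h 39 min
Total: 5 h 36 min + 3 h 29 min + 3 h 39 min = 12 h 44 min.

12 h 44 min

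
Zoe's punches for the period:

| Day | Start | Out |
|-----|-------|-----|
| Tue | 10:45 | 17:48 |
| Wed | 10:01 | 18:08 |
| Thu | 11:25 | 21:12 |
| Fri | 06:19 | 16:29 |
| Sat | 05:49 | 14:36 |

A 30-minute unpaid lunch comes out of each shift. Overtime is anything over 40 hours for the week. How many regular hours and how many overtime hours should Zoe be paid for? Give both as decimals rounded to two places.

Regular 40.00 hours, overtime 1.40 hours

Tue: 10:45–17:48 = 7 h 3 min; less 30 min break → 6 h 33 min
Wed: 10:01–18:08 = 8 h 7 min; less 30 min break → 7 h 37 min
Thu: 11:25–21:12 = 9 h 47 min; less 30 min break → 9 h 17 min
Fri: 06:19–16:29 = 10 h 10 min; less 30 min break → 9 h 40 min
Sat: 05:49–14:36 = 8 h 47 min; less 30 min break → 8 h 17 min
Total worked: 41 h 24 min = 41.40 h.
Threshold 40 h → overtime 1 h 24 min, regular 40 h 0 min.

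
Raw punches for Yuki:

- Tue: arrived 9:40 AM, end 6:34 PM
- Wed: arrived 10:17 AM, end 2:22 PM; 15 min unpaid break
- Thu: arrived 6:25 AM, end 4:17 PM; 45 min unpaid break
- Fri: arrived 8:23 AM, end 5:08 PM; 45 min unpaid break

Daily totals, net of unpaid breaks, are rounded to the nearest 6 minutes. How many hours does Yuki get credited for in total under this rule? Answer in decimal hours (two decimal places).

29.80 hours

Tue: 9:40 AM–6:34 PM = 8 h 54 min → rounds to 8 h 54 min
Wed: 10:17 AM–2:22 PM = 4 h 5 min − 15 min = 3 h 50 min → rounds to 3 h 48 min
Thu: 6:25 AM–4:17 PM = 9 h 52 min − 45 min = 9 h 7 min → rounds to 9 h 6 min
Fri: 8:23 AM–5:08 PM = 8 h 45 min − 45 min = 8 h 0 min → rounds to 8 h 0 min
Total credited: 29 h 48 min.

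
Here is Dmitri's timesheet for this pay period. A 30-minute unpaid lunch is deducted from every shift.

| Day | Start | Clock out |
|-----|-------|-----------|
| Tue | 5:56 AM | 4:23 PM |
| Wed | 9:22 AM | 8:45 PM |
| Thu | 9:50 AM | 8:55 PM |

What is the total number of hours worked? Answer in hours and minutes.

31 h 25 min

Tue: 5:56 AM–4:23 PM = 10 h 27 min; less 30 min break → 9 h 57 min
Wed: 9:22 AM–8:45 PM = 11 h 23 min; less 30 min break → 10 h 53 min
Thu: 9:50 AM–8:55 PM = 11 h 5 min; less 30 min break → 10 h 35 min
Total: 9 h 57 min + 10 h 53 min + 10 h 35 min = 31 h 25 min.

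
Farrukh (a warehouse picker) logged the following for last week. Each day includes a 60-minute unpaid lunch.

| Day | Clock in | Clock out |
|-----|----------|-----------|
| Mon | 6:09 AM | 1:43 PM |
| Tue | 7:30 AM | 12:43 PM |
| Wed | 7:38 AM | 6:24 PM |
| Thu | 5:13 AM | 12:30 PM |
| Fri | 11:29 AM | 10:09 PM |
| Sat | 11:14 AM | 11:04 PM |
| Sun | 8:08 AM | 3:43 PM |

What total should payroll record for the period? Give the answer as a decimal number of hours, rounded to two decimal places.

53.92 hours

Mon: 6:09 AM–1:43 PM = 7 h 34 min; less 60 min break → 6 h 34 min
Tue: 7:30 AM–12:43 PM = 5 h 13 min; less 60 min break → 4 h 13 min
Wed: 7:38 AM–6:24 PM = 10 h 46 min; less 60 min break → 9 h 46 min
Thu: 5:13 AM–12:30 PM = 7 h 17 min; less 60 min break → 6 h 17 min
Fri: 11:29 AM–10:09 PM = 10 h 40 min; less 60 min break → 9 h 40 min
Sat: 11:14 AM–11:04 PM = 11 h 50 min; less 60 min break → 10 h 50 min
Sun: 8:08 AM–3:43 PM = 7 h 35 min; less 60 min break → 6 h 35 min
Total: 6 h 34 min + 4 h 13 min + 9 h 46 min + 6 h 17 min + 9 h 40 min + 10 h 50 min + 6 h 35 min = 53 h 55 min.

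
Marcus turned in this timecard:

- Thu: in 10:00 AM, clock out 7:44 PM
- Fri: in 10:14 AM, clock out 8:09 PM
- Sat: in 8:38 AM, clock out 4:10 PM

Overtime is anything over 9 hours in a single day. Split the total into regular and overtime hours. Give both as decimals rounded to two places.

Regular 25.53 hours, overtime 1.65 hours

Thu: 10:00 AM–7:44 PM = 9 h 44 min
Fri: 10:14 AM–8:09 PM = 9 h 55 min
Sat: 8:38 AM–4:10 PM = 7 h 32 min
Thu reg 9 h 0 min / OT 0 h 44 min; Fri reg 9 h 0 min / OT 0 h 55 min; Sat reg 7 h 32 min / OT 0 h 0 min.
Totals: regular 25 h 32 min, overtime 1 h 39 min.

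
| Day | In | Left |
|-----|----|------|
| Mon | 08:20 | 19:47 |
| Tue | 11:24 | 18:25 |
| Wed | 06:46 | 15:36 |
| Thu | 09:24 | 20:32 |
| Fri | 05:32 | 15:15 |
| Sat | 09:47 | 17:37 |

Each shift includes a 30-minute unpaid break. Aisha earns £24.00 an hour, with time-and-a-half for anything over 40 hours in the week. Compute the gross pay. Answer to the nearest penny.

Mon: 08:20–19:47 = 11 h 27 min; less 30 min break → 10 h 57 min
Tue: 11:24–18:25 = 7 h 1 min; less 30 min break → 6 h 31 min
Wed: 06:46–15:36 = 8 h 50 min; less 30 min break → 8 h 20 min
Thu: 09:24–20:32 = 11 h 8 min; less 30 min break → 10 h 38 min
Fri: 05:32–15:15 = 9 h 43 min; less 30 min break → 9 h 13 min
Sat: 09:47–17:37 = 7 h 50 min; less 30 min break → 7 h 20 min
Total worked: 52 h 59 min = 3179 min.
Regular 40 h 0 min = 2400 min at £24.00/h; overtime 12 h 59 min = 779 min at £36.00/h.
Pay = (2400 × £24.00 + 779 × £36.00) ÷ 60 = £1427.40.

£1427.40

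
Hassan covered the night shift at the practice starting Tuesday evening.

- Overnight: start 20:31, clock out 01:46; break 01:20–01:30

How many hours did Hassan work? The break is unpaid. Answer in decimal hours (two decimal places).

5.08 hours

Overnight: 20:31 → midnight = 3 h 29 min; midnight → 01:46 = 1 h 46 min; span 5 h 15 min; less 10 min break → 5 h 5 min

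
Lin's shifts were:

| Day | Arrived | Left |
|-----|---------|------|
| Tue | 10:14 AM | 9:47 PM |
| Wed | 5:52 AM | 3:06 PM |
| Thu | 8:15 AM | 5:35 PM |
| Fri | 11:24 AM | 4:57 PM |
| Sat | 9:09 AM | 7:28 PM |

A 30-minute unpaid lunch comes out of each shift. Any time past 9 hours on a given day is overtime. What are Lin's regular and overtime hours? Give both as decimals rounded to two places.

Regular 40.62 hours, overtime 2.87 hours

Tue: 10:14 AM–9:47 PM = 11 h 33 min; less 30 min break → 11 h 3 min
Wed: 5:52 AM–3:06 PM = 9 h 14 min; less 30 min break → 8 h 44 min
Thu: 8:15 AM–5:35 PM = 9 h 20 min; less 30 min break → 8 h 50 min
Fri: 11:24 AM–4:57 PM = 5 h 33 min; less 30 min break → 5 h 3 min
Sat: 9:09 AM–7:28 PM = 10 h 19 min; less 30 min break → 9 h 49 min
Tue reg 9 h 0 min / OT 2 h 3 min; Wed reg 8 h 44 min / OT 0 h 0 min; Thu reg 8 h 50 min / OT 0 h 0 min; Fri reg 5 h 3 min / OT 0 h 0 min; Sat reg 9 h 0 min / OT 0 h 49 min.
Totals: regular 40 h 37 min, overtime 2 h 52 min.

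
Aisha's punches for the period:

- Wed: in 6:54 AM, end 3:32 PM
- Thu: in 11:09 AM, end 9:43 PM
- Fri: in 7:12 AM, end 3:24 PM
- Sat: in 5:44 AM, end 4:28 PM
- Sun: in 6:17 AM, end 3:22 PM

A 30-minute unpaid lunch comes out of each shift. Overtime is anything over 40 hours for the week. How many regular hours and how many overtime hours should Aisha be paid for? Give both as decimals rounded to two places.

Wed: 6:54 AM–3:32 PM = 8 h 38 min; less 30 min break → 8 h 8 min
Thu: 11:09 AM–9:43 PM = 10 h 34 min; less 30 min break → 10 h 4 min
Fri: 7:12 AM–3:24 PM = 8 h 12 min; less 30 min break → 7 h 42 min
Sat: 5:44 AM–4:28 PM = 10 h 44 min; less 30 min break → 10 h 14 min
Sun: 6:17 AM–3:22 PM = 9 h 5 min; less 30 min break → 8 h 35 min
Total worked: 44 h 43 min = 44.72 h.
Threshold 40 h → overtime 4 h 43 min, regular 40 h 0 min.

Regular 40.00 hours, overtime 4.72 hours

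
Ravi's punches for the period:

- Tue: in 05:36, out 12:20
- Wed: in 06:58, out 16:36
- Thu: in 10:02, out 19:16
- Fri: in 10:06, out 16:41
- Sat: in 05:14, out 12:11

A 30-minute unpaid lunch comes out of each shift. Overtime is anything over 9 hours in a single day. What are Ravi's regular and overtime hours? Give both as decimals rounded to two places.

Tue: 05:36–12:20 = 6 h 44 min; less 30 min break → 6 h 14 min
Wed: 06:58–16:36 = 9 h 38 min; less 30 min break → 9 h 8 min
Thu: 10:02–19:16 = 9 h 14 min; less 30 min break → 8 h 44 min
Fri: 10:06–16:41 = 6 h 35 min; less 30 min break → 6 h 5 min
Sat: 05:14–12:11 = 6 h 57 min; less 30 min break → 6 h 27 min
Tue reg 6 h 14 min / OT 0 h 0 min; Wed reg 9 h 0 min / OT 0 h 8 min; Thu reg 8 h 44 min / OT 0 h 0 min; Fri reg 6 h 5 min / OT 0 h 0 min; Sat reg 6 h 27 min / OT 0 h 0 min.
Totals: regular 36 h 30 min, overtime 0 h 8 min.

Regular 36.50 hours, overtime 0.13 hours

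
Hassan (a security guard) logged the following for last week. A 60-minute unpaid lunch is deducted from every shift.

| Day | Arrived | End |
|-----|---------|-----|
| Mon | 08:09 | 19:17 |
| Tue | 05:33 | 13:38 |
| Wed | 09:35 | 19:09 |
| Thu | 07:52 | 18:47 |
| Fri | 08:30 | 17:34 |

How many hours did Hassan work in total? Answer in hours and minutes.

43 h 46 min

Mon: 08:09–19:17 = 11 h 8 min; less 60 min break → 10 h 8 min
Tue: 05:33–13:38 = 8 h 5 min; less 60 min break → 7 h 5 min
Wed: 09:35–19:09 = 9 h 34 min; less 60 min break → 8 h 34 min
Thu: 07:52–18:47 = 10 h 55 min; less 60 min break → 9 h 55 min
Fri: 08:30–17:34 = 9 h 4 min; less 60 min break → 8 h 4 min
Total: 10 h 8 min + 7 h 5 min + 8 h 34 min + 9 h 55 min + 8 h 4 min = 43 h 46 min.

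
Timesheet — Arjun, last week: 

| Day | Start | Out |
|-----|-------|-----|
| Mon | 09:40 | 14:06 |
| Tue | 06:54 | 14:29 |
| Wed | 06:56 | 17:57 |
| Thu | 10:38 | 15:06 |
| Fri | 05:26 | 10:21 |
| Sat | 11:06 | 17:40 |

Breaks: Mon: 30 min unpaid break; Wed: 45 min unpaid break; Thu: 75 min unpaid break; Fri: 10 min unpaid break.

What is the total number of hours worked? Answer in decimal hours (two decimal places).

36.32 hours

Mon: 09:40–14:06 = 4 h 26 min; less 30 min break → 3 h 56 min
Tue: 06:54–14:29 = 7 h 35 min
Wed: 06:56–17:57 = 11 h 1 min; less 45 min break → 10 h 16 min
Thu: 10:38–15:06 = 4 h 28 min; less 75 min break → 3 h 13 min
Fri: 05:26–10:21 = 4 h 55 min; less 10 min break → 4 h 45 min
Sat: 11:06–17:40 = 6 h 34 min
Total: 3 h 56 min + 7 h 35 min + 10 h 16 min + 3 h 13 min + 4 h 45 min + 6 h 34 min = 36 h 19 min.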